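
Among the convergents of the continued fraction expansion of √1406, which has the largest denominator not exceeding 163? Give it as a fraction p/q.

√1406 = [37; 2, 74, …] (period length 2).
Convergents:
  p_0/q_0 = 37/1
  p_1/q_1 = 75/2
  p_2/q_2 = 5587/149
  p_3/q_3 = 11249/300
q_2 = 149 ≤ 163 < 300 = q_3, so the answer is 5587/149.

5587/149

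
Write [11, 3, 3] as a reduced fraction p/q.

Fold from the inside: start with 3/1.
  3 + 1/3 = 10/3
  11 + 3/10 = 113/10

113/10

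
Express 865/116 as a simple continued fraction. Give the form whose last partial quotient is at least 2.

865 = 7*116 + 53
116 = 2*53 + 10
53 = 5*10 + 3
10 = 3*3 + 1
3 = 3*1 + 0  (stop)
So 865/116 = [7; 2, 5, 3, 3].

[7; 2, 5, 3, 3]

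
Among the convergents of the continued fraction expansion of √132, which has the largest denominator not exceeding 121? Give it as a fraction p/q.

1057/92

√132 = [11; 2, 22, …] (period length 2).
Convergents:
  p_0/q_0 = 11/1
  p_1/q_1 = 23/2
  p_2/q_2 = 517/45
  p_3/q_3 = 1057/92
  p_4/q_4 = 23771/2069
q_3 = 92 ≤ 121 < 2069 = q_4, so the answer is 1057/92.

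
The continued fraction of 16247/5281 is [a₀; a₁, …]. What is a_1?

16247 = 3·5281 + 404   →  a_0 = 3
5281 = 13·404 + 29   →  a_1 = 13

13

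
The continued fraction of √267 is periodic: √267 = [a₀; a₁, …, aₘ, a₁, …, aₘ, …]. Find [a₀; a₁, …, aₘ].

a₀ = ⌊√267⌋ = 16.

[16; 2, 1, 15, 1, 2, 32]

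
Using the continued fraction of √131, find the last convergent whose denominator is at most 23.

103/9

√131 = [11; 2, 4, 11, 4, 2, 22, …] (period length 6).
Convergents:
  p_0/q_0 = 11/1
  p_1/q_1 = 23/2
  p_2/q_2 = 103/9
  p_3/q_3 = 1156/101
q_2 = 9 ≤ 23 < 101 = q_3, so the answer is 103/9.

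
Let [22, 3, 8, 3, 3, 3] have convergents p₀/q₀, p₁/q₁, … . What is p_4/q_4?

Using pₖ = aₖpₖ₋₁ + pₖ₋₂, qₖ = aₖqₖ₋₁ + qₖ₋₂ (with p₋₁=1, p₋₂=0, q₋₁=0, q₋₂=1):
  k=0: a=22, p=22, q=1
  k=1: a=3, p=67, q=3
  k=2: a=8, p=558, q=25
  k=3: a=3, p=1741, q=78
  k=4: a=3, p=5781, q=259

5781/259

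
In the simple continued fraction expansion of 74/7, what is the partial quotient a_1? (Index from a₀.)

1

74 = 10·7 + 4   →  a_0 = 10
7 = 1·4 + 3   →  a_1 = 1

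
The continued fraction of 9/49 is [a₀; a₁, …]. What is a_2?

9 = 0·49 + 9   →  a_0 = 0
49 = 5·9 + 4   →  a_1 = 5
9 = 2·4 + 1   →  a_2 = 2

2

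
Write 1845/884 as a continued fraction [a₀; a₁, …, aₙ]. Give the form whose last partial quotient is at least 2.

1845 = 2×884 + 77
884 = 11×77 + 37
77 = 2×37 + 3
37 = 12×3 + 1
3 = 3×1 + 0  (stop)
So 1845/884 = [2; 11, 2, 12, 3].

[2; 11, 2, 12, 3]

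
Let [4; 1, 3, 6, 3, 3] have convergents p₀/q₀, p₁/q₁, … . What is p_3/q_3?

119/25

Using pₖ = aₖpₖ₋₁ + pₖ₋₂, qₖ = aₖqₖ₋₁ + qₖ₋₂ (with p₋₁=1, p₋₂=0, q₋₁=0, q₋₂=1):
  k=0: a=4, p=4, q=1
  k=1: a=1, p=5, q=1
  k=2: a=3, p=19, q=4
  k=3: a=6, p=119, q=25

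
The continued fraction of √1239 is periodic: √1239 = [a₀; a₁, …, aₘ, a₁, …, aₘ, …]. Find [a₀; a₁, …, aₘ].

[35; 5, 70]

a₀ = ⌊√1239⌋ = 35.
With m₀=0, d₀=1 and mₖ₊₁ = dₖaₖ − mₖ, dₖ₊₁ = (n − mₖ₊₁²)/dₖ, aₖ₊₁ = ⌊(a₀+mₖ₊₁)/dₖ₊₁⌋:
  k=1: m=35, d=14, a=5
  k=2: m=35, d=1, a=70
d=1 and a=2a₀=70 at k=2, so the next step gives (m, d) = (35, 14) again — its k=1 value — and the period has length 2.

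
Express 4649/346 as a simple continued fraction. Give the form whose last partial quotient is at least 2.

[13; 2, 3, 2, 3, 6]

4649 = 13·346 + 151
346 = 2·151 + 44
151 = 3·44 + 19
44 = 2·19 + 6
19 = 3·6 + 1
6 = 6·1 + 0  (stop)
So 4649/346 = [13; 2, 3, 2, 3, 6].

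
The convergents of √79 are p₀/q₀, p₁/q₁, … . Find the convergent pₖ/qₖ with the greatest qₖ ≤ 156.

√79 = [8; 1, 7, 1, 16, …] (period length 4).
Convergents:
  p_0/q_0 = 8/1
  p_1/q_1 = 9/1
  p_2/q_2 = 71/8
  p_3/q_3 = 80/9
  p_4/q_4 = 1351/152
  p_5/q_5 = 1431/161
q_4 = 152 ≤ 156 < 161 = q_5, so the answer is 1351/152.

1351/152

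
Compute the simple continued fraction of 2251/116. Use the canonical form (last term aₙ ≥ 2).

2251 = 19*116 + 47
116 = 2*47 + 22
47 = 2*22 + 3
22 = 7*3 + 1
3 = 3*1 + 0  (stop)
So 2251/116 = [19; 2, 2, 7, 3].

[19; 2, 2, 7, 3]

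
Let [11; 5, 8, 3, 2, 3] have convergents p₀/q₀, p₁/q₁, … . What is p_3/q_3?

1433/128

Using pₖ = aₖpₖ₋₁ + pₖ₋₂, qₖ = aₖqₖ₋₁ + qₖ₋₂ (with p₋₁=1, p₋₂=0, q₋₁=0, q₋₂=1):
  k=0: a=11, p=11, q=1
  k=1: a=5, p=56, q=5
  k=2: a=8, p=459, q=41
  k=3: a=3, p=1433, q=128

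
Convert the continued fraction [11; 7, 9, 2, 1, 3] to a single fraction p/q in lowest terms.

Fold from the inside: start with 3/1.
  1 + 1/3 = 4/3
  2 + 3/4 = 11/4
  9 + 4/11 = 103/11
  7 + 11/103 = 732/103
  11 + 103/732 = 8155/732

8155/732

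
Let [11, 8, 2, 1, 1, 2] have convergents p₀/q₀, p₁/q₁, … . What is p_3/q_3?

Using pₖ = aₖpₖ₋₁ + pₖ₋₂, qₖ = aₖqₖ₋₁ + qₖ₋₂ (with p₋₁=1, p₋₂=0, q₋₁=0, q₋₂=1):
  k=0: a=11, p=11, q=1
  k=1: a=8, p=89, q=8
  k=2: a=2, p=189, q=17
  k=3: a=1, p=278, q=25

278/25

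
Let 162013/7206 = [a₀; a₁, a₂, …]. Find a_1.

2

162013 = 22·7206 + 3481   →  a_0 = 22
7206 = 2·3481 + 244   →  a_1 = 2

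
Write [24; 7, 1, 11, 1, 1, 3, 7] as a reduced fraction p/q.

122489/5077

Fold from the inside: start with 7/1.
  3 + 1/7 = 22/7
  1 + 7/22 = 29/22
  1 + 22/29 = 51/29
  11 + 29/51 = 590/51
  1 + 51/590 = 641/590
  7 + 590/641 = 5077/641
  24 + 641/5077 = 122489/5077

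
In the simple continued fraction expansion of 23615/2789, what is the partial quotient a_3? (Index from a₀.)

23615 = 8·2789 + 1303   →  a_0 = 8
2789 = 2·1303 + 183   →  a_1 = 2
1303 = 7·183 + 22   →  a_2 = 7
183 = 8·22 + 7   →  a_3 = 8

8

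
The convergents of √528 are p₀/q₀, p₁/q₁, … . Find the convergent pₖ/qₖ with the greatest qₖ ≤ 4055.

48599/2115

√528 = [22; 1, 44, …] (period length 2).
Convergents:
  p_0/q_0 = 22/1
  p_1/q_1 = 23/1
  p_2/q_2 = 1034/45
  p_3/q_3 = 1057/46
  p_4/q_4 = 47542/2069
  p_5/q_5 = 48599/2115
  p_6/q_6 = 2185898/95129
q_5 = 2115 ≤ 4055 < 95129 = q_6, so the answer is 48599/2115.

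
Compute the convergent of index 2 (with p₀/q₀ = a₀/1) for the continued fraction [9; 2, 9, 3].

180/19

Using pₖ = aₖpₖ₋₁ + pₖ₋₂, qₖ = aₖqₖ₋₁ + qₖ₋₂ (with p₋₁=1, p₋₂=0, q₋₁=0, q₋₂=1):
  k=0: a=9, p=9, q=1
  k=1: a=2, p=19, q=2
  k=2: a=9, p=180, q=19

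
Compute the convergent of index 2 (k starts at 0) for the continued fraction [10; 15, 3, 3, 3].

Using pₖ = aₖpₖ₋₁ + pₖ₋₂, qₖ = aₖqₖ₋₁ + qₖ₋₂ (with p₋₁=1, p₋₂=0, q₋₁=0, q₋₂=1):
  k=0: a=10, p=10, q=1
  k=1: a=15, p=151, q=15
  k=2: a=3, p=463, q=46

463/46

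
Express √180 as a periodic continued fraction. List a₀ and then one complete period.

[13; 2, 2, 2, 26]

a₀ = ⌊√180⌋ = 13.
With m₀=0, d₀=1 and mₖ₊₁ = dₖaₖ − mₖ, dₖ₊₁ = (n − mₖ₊₁²)/dₖ, aₖ₊₁ = ⌊(a₀+mₖ₊₁)/dₖ₊₁⌋:
  k=1: m=13, d=11, a=2
  k=2: m=9, d=9, a=2
  k=3: m=9, d=11, a=2
  k=4: m=13, d=1, a=26
d=1 and a=2a₀=26 at k=4, so the next step gives (m, d) = (13, 11) again — its k=1 value — and the period has length 4.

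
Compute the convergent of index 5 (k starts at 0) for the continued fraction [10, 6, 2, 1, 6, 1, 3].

1483/146

Using pₖ = aₖpₖ₋₁ + pₖ₋₂, qₖ = aₖqₖ₋₁ + qₖ₋₂ (with p₋₁=1, p₋₂=0, q₋₁=0, q₋₂=1):
  k=0: a=10, p=10, q=1
  k=1: a=6, p=61, q=6
  k=2: a=2, p=132, q=13
  k=3: a=1, p=193, q=19
  k=4: a=6, p=1290, q=127
  k=5: a=1, p=1483, q=146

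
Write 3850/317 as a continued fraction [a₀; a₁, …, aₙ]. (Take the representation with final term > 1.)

3850 = 12*317 + 46
317 = 6*46 + 41
46 = 1*41 + 5
41 = 8*5 + 1
5 = 5*1 + 0  (stop)
So 3850/317 = [12; 6, 1, 8, 5].

[12; 6, 1, 8, 5]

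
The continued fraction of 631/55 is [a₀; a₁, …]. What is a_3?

631 = 11·55 + 26   →  a_0 = 11
55 = 2·26 + 3   →  a_1 = 2
26 = 8·3 + 2   →  a_2 = 8
3 = 1·2 + 1   →  a_3 = 1

1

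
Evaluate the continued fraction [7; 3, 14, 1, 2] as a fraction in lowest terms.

989/135

Using pₖ = aₖpₖ₋₁ + pₖ₋₂ and qₖ = aₖqₖ₋₁ + qₖ₋₂:
  k=0: a=7, p=7, q=1
  k=1: a=3, p=22, q=3
  k=2: a=14, p=315, q=43
  k=3: a=1, p=337, q=46
  k=4: a=2, p=989, q=135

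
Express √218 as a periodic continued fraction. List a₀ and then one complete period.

a₀ = ⌊√218⌋ = 14.

[14; 1, 3, 3, 1, 28]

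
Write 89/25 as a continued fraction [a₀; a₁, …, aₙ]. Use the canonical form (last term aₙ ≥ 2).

[3; 1, 1, 3, 1, 2]

89 = 3×25 + 14
25 = 1×14 + 11
14 = 1×11 + 3
11 = 3×3 + 2
3 = 1×2 + 1
2 = 2×1 + 0  (stop)
So 89/25 = [3; 1, 1, 3, 1, 2].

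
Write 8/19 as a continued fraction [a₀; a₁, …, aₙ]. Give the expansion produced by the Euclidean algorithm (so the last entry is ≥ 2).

8 = 0*19 + 8
19 = 2*8 + 3
8 = 2*3 + 2
3 = 1*2 + 1
2 = 2*1 + 0  (stop)
So 8/19 = [0; 2, 2, 1, 2].

[0; 2, 2, 1, 2]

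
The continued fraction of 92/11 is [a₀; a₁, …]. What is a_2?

1

92 = 8·11 + 4   →  a_0 = 8
11 = 2·4 + 3   →  a_1 = 2
4 = 1·3 + 1   →  a_2 = 1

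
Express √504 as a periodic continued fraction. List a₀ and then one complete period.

a₀ = ⌊√504⌋ = 22.
With m₀=0, d₀=1 and mₖ₊₁ = dₖaₖ − mₖ, dₖ₊₁ = (n − mₖ₊₁²)/dₖ, aₖ₊₁ = ⌊(a₀+mₖ₊₁)/dₖ₊₁⌋:
  k=1: m=22, d=20, a=2
  k=2: m=18, d=9, a=4
  k=3: m=18, d=20, a=2
  k=4: m=22, d=1, a=44
d=1 and a=2a₀=44 at k=4, so the next step gives (m, d) = (22, 20) again — its k=1 value — and the period has length 4.

[22; 2, 4, 2, 44]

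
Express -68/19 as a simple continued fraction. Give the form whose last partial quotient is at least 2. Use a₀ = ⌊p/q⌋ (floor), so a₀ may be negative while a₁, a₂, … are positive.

-68 = -4*19 + 8
19 = 2*8 + 3
8 = 2*3 + 2
3 = 1*2 + 1
2 = 2*1 + 0  (stop)
So -68/19 = [-4; 2, 2, 1, 2].

[-4; 2, 2, 1, 2]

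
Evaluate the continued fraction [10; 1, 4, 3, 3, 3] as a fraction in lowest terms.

1892/175

Using pₖ = aₖpₖ₋₁ + pₖ₋₂ and qₖ = aₖqₖ₋₁ + qₖ₋₂:
  k=0: a=10, p=10, q=1
  k=1: a=1, p=11, q=1
  k=2: a=4, p=54, q=5
  k=3: a=3, p=173, q=16
  k=4: a=3, p=573, q=53
  k=5: a=3, p=1892, q=175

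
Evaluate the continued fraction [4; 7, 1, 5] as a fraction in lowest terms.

194/47

Fold from the inside: start with 5/1.
  1 + 1/5 = 6/5
  7 + 5/6 = 47/6
  4 + 6/47 = 194/47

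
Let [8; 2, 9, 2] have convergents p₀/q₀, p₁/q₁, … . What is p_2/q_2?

Using pₖ = aₖpₖ₋₁ + pₖ₋₂, qₖ = aₖqₖ₋₁ + qₖ₋₂ (with p₋₁=1, p₋₂=0, q₋₁=0, q₋₂=1):
  k=0: a=8, p=8, q=1
  k=1: a=2, p=17, q=2
  k=2: a=9, p=161, q=19

161/19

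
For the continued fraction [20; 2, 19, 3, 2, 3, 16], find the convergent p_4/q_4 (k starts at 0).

5675/277

Using pₖ = aₖpₖ₋₁ + pₖ₋₂, qₖ = aₖqₖ₋₁ + qₖ₋₂ (with p₋₁=1, p₋₂=0, q₋₁=0, q₋₂=1):
  k=0: a=20, p=20, q=1
  k=1: a=2, p=41, q=2
  k=2: a=19, p=799, q=39
  k=3: a=3, p=2438, q=119
  k=4: a=2, p=5675, q=277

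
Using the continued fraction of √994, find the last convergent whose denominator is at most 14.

63/2

√994 = [31; 1, 1, 8, 1, 1, 62, …] (period length 6).
Convergents:
  p_0/q_0 = 31/1
  p_1/q_1 = 32/1
  p_2/q_2 = 63/2
  p_3/q_3 = 536/17
q_2 = 2 ≤ 14 < 17 = q_3, so the answer is 63/2.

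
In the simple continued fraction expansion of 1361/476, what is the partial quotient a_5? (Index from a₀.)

1361 = 2·476 + 409   →  a_0 = 2
476 = 1·409 + 67   →  a_1 = 1
409 = 6·67 + 7   →  a_2 = 6
67 = 9·7 + 4   →  a_3 = 9
7 = 1·4 + 3   →  a_4 = 1
4 = 1·3 + 1   →  a_5 = 1

1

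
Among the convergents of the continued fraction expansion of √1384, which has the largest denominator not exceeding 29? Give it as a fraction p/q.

186/5

√1384 = [37; 4, 1, 17, 1, 4, 74, …] (period length 6).
Convergents:
  p_0/q_0 = 37/1
  p_1/q_1 = 149/4
  p_2/q_2 = 186/5
  p_3/q_3 = 3311/89
q_2 = 5 ≤ 29 < 89 = q_3, so the answer is 186/5.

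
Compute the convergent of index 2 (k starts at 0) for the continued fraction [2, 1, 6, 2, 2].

Using pₖ = aₖpₖ₋₁ + pₖ₋₂, qₖ = aₖqₖ₋₁ + qₖ₋₂ (with p₋₁=1, p₋₂=0, q₋₁=0, q₋₂=1):
  k=0: a=2, p=2, q=1
  k=1: a=1, p=3, q=1
  k=2: a=6, p=20, q=7

20/7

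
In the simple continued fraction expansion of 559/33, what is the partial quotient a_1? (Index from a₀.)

1

559 = 16·33 + 31   →  a_0 = 16
33 = 1·31 + 2   →  a_1 = 1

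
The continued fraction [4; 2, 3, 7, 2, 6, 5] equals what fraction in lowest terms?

Fold from the inside: start with 5/1.
  6 + 1/5 = 31/5
  2 + 5/31 = 67/31
  7 + 31/67 = 500/67
  3 + 67/500 = 1567/500
  2 + 500/1567 = 3634/1567
  4 + 1567/3634 = 16103/3634

16103/3634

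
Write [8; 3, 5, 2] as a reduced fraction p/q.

Using pₖ = aₖpₖ₋₁ + pₖ₋₂ and qₖ = aₖqₖ₋₁ + qₖ₋₂:
  k=0: a=8, p=8, q=1
  k=1: a=3, p=25, q=3
  k=2: a=5, p=133, q=16
  k=3: a=2, p=291, q=35

291/35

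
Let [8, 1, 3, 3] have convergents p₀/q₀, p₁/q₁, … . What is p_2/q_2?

35/4

Using pₖ = aₖpₖ₋₁ + pₖ₋₂, qₖ = aₖqₖ₋₁ + qₖ₋₂ (with p₋₁=1, p₋₂=0, q₋₁=0, q₋₂=1):
  k=0: a=8, p=8, q=1
  k=1: a=1, p=9, q=1
  k=2: a=3, p=35, q=4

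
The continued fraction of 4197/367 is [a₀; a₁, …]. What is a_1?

4197 = 11·367 + 160   →  a_0 = 11
367 = 2·160 + 47   →  a_1 = 2

2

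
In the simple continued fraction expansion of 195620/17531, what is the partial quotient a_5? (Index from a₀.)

195620 = 11·17531 + 2779   →  a_0 = 11
17531 = 6·2779 + 857   →  a_1 = 6
2779 = 3·857 + 208   →  a_2 = 3
857 = 4·208 + 25   →  a_3 = 4
208 = 8·25 + 8   →  a_4 = 8
25 = 3·8 + 1   →  a_5 = 3

3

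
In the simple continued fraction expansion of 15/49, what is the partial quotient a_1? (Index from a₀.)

15 = 0·49 + 15   →  a_0 = 0
49 = 3·15 + 4   →  a_1 = 3

3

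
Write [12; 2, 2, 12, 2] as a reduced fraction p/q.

1600/129

Using pₖ = aₖpₖ₋₁ + pₖ₋₂ and qₖ = aₖqₖ₋₁ + qₖ₋₂:
  k=0: a=12, p=12, q=1
  k=1: a=2, p=25, q=2
  k=2: a=2, p=62, q=5
  k=3: a=12, p=769, q=62
  k=4: a=2, p=1600, q=129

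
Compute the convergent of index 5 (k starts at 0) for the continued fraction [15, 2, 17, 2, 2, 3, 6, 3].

9431/609

Using pₖ = aₖpₖ₋₁ + pₖ₋₂, qₖ = aₖqₖ₋₁ + qₖ₋₂ (with p₋₁=1, p₋₂=0, q₋₁=0, q₋₂=1):
  k=0: a=15, p=15, q=1
  k=1: a=2, p=31, q=2
  k=2: a=17, p=542, q=35
  k=3: a=2, p=1115, q=72
  k=4: a=2, p=2772, q=179
  k=5: a=3, p=9431, q=609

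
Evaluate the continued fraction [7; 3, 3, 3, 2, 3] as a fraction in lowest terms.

1906/261

Fold from the inside: start with 3/1.
  2 + 1/3 = 7/3
  3 + 3/7 = 24/7
  3 + 7/24 = 79/24
  3 + 24/79 = 261/79
  7 + 79/261 = 1906/261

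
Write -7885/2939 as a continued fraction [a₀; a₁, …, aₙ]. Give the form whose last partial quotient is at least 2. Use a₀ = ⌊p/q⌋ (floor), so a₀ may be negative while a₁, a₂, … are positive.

[-3; 3, 6, 1, 1, 13, 1, 4]

-7885 = -3*2939 + 932
2939 = 3*932 + 143
932 = 6*143 + 74
143 = 1*74 + 69
74 = 1*69 + 5
69 = 13*5 + 4
5 = 1*4 + 1
4 = 4*1 + 0  (stop)
So -7885/2939 = [-3; 3, 6, 1, 1, 13, 1, 4].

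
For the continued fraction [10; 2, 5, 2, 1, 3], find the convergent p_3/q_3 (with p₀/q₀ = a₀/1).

Using pₖ = aₖpₖ₋₁ + pₖ₋₂, qₖ = aₖqₖ₋₁ + qₖ₋₂ (with p₋₁=1, p₋₂=0, q₋₁=0, q₋₂=1):
  k=0: a=10, p=10, q=1
  k=1: a=2, p=21, q=2
  k=2: a=5, p=115, q=11
  k=3: a=2, p=251, q=24

251/24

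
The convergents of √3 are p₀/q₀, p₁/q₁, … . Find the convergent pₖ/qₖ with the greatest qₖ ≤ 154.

√3 = [1; 1, 2, …] (period length 2).
Convergents:
  p_0/q_0 = 1/1
  p_1/q_1 = 2/1
  p_2/q_2 = 5/3
  p_3/q_3 = 7/4
  p_4/q_4 = 19/11
  p_5/q_5 = 26/15
  p_6/q_6 = 71/41
  p_7/q_7 = 97/56
  p_8/q_8 = 265/153
  p_9/q_9 = 362/209
q_8 = 153 ≤ 154 < 209 = q_9, so the answer is 265/153.

265/153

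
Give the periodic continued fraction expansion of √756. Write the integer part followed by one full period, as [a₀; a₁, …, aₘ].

[27; 2, 54]

a₀ = ⌊√756⌋ = 27.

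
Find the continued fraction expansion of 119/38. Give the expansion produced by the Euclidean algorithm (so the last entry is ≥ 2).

119 = 3·38 + 5
38 = 7·5 + 3
5 = 1·3 + 2
3 = 1·2 + 1
2 = 2·1 + 0  (stop)
So 119/38 = [3; 7, 1, 1, 2].

[3; 7, 1, 1, 2]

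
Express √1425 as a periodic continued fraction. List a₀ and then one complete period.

[37; 1, 2, 1, 74]

a₀ = ⌊√1425⌋ = 37.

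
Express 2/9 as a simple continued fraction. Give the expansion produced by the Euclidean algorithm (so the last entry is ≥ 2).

2 = 0*9 + 2
9 = 4*2 + 1
2 = 2*1 + 0  (stop)
So 2/9 = [0; 4, 2].

[0; 4, 2]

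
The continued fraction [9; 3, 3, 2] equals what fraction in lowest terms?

214/23

Fold from the inside: start with 2/1.
  3 + 1/2 = 7/2
  3 + 2/7 = 23/7
  9 + 7/23 = 214/23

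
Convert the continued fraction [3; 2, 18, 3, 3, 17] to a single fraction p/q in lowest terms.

Using pₖ = aₖpₖ₋₁ + pₖ₋₂ and qₖ = aₖqₖ₋₁ + qₖ₋₂:
  k=0: a=3, p=3, q=1
  k=1: a=2, p=7, q=2
  k=2: a=18, p=129, q=37
  k=3: a=3, p=394, q=113
  k=4: a=3, p=1311, q=376
  k=5: a=17, p=22681, q=6505

22681/6505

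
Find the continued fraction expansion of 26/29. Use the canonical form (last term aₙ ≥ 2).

26 = 0·29 + 26
29 = 1·26 + 3
26 = 8·3 + 2
3 = 1·2 + 1
2 = 2·1 + 0  (stop)
So 26/29 = [0; 1, 8, 1, 2].

[0; 1, 8, 1, 2]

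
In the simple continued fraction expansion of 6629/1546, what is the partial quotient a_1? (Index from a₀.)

6629 = 4·1546 + 445   →  a_0 = 4
1546 = 3·445 + 211   →  a_1 = 3

3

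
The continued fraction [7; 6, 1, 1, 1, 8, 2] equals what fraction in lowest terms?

2617/366

Using pₖ = aₖpₖ₋₁ + pₖ₋₂ and qₖ = aₖqₖ₋₁ + qₖ₋₂:
  k=0: a=7, p=7, q=1
  k=1: a=6, p=43, q=6
  k=2: a=1, p=50, q=7
  k=3: a=1, p=93, q=13
  k=4: a=1, p=143, q=20
  k=5: a=8, p=1237, q=173
  k=6: a=2, p=2617, q=366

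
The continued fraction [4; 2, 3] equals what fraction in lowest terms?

31/7

Using pₖ = aₖpₖ₋₁ + pₖ₋₂ and qₖ = aₖqₖ₋₁ + qₖ₋₂:
  k=0: a=4, p=4, q=1
  k=1: a=2, p=9, q=2
  k=2: a=3, p=31, q=7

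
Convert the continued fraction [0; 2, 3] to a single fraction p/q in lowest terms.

Using pₖ = aₖpₖ₋₁ + pₖ₋₂ and qₖ = aₖqₖ₋₁ + qₖ₋₂:
  k=0: a=0, p=0, q=1
  k=1: a=2, p=1, q=2
  k=2: a=3, p=3, q=7

3/7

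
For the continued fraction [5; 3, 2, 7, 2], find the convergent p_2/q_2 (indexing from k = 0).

Using pₖ = aₖpₖ₋₁ + pₖ₋₂, qₖ = aₖqₖ₋₁ + qₖ₋₂ (with p₋₁=1, p₋₂=0, q₋₁=0, q₋₂=1):
  k=0: a=5, p=5, q=1
  k=1: a=3, p=16, q=3
  k=2: a=2, p=37, q=7

37/7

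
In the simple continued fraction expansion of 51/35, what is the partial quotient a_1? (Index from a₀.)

2

51 = 1·35 + 16   →  a_0 = 1
35 = 2·16 + 3   →  a_1 = 2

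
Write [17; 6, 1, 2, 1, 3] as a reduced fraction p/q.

Using pₖ = aₖpₖ₋₁ + pₖ₋₂ and qₖ = aₖqₖ₋₁ + qₖ₋₂:
  k=0: a=17, p=17, q=1
  k=1: a=6, p=103, q=6
  k=2: a=1, p=120, q=7
  k=3: a=2, p=343, q=20
  k=4: a=1, p=463, q=27
  k=5: a=3, p=1732, q=101

1732/101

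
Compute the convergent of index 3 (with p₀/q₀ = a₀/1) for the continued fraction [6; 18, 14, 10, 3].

15429/2548

Using pₖ = aₖpₖ₋₁ + pₖ₋₂, qₖ = aₖqₖ₋₁ + qₖ₋₂ (with p₋₁=1, p₋₂=0, q₋₁=0, q₋₂=1):
  k=0: a=6, p=6, q=1
  k=1: a=18, p=109, q=18
  k=2: a=14, p=1532, q=253
  k=3: a=10, p=15429, q=2548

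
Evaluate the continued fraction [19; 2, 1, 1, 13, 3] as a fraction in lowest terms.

Using pₖ = aₖpₖ₋₁ + pₖ₋₂ and qₖ = aₖqₖ₋₁ + qₖ₋₂:
  k=0: a=19, p=19, q=1
  k=1: a=2, p=39, q=2
  k=2: a=1, p=58, q=3
  k=3: a=1, p=97, q=5
  k=4: a=13, p=1319, q=68
  k=5: a=3, p=4054, q=209

4054/209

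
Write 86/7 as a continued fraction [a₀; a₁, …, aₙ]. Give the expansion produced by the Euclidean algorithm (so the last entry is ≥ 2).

86 = 12·7 + 2
7 = 3·2 + 1
2 = 2·1 + 0  (stop)
So 86/7 = [12; 3, 2].

[12; 3, 2]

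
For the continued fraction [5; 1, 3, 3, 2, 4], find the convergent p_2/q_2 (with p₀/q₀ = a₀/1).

Using pₖ = aₖpₖ₋₁ + pₖ₋₂, qₖ = aₖqₖ₋₁ + qₖ₋₂ (with p₋₁=1, p₋₂=0, q₋₁=0, q₋₂=1):
  k=0: a=5, p=5, q=1
  k=1: a=1, p=6, q=1
  k=2: a=3, p=23, q=4

23/4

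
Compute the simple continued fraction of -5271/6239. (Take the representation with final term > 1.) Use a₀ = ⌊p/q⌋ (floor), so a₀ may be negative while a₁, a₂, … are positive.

[-1; 6, 2, 4, 15, 7]

-5271 = -1*6239 + 968
6239 = 6*968 + 431
968 = 2*431 + 106
431 = 4*106 + 7
106 = 15*7 + 1
7 = 7*1 + 0  (stop)
So -5271/6239 = [-1; 6, 2, 4, 15, 7].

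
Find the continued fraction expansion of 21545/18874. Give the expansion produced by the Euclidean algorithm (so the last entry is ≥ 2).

[1; 7, 15, 11, 16]

21545 = 1·18874 + 2671
18874 = 7·2671 + 177
2671 = 15·177 + 16
177 = 11·16 + 1
16 = 16·1 + 0  (stop)
So 21545/18874 = [1; 7, 15, 11, 16].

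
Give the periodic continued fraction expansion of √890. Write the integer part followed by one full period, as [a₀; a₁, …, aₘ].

a₀ = ⌊√890⌋ = 29.

[29; 1, 4, 1, 58]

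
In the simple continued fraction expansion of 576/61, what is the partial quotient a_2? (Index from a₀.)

576 = 9·61 + 27   →  a_0 = 9
61 = 2·27 + 7   →  a_1 = 2
27 = 3·7 + 6   →  a_2 = 3

3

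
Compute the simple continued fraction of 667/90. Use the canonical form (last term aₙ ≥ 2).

[7; 2, 2, 3, 5]

667 = 7×90 + 37
90 = 2×37 + 16
37 = 2×16 + 5
16 = 3×5 + 1
5 = 5×1 + 0  (stop)
So 667/90 = [7; 2, 2, 3, 5].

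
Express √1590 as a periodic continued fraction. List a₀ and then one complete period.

[39; 1, 6, 1, 78]

a₀ = ⌊√1590⌋ = 39.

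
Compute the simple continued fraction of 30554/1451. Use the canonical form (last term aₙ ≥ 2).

30554 = 21·1451 + 83
1451 = 17·83 + 40
83 = 2·40 + 3
40 = 13·3 + 1
3 = 3·1 + 0  (stop)
So 30554/1451 = [21; 17, 2, 13, 3].

[21; 17, 2, 13, 3]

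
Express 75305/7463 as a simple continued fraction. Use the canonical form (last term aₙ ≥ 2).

75305 = 10*7463 + 675
7463 = 11*675 + 38
675 = 17*38 + 29
38 = 1*29 + 9
29 = 3*9 + 2
9 = 4*2 + 1
2 = 2*1 + 0  (stop)
So 75305/7463 = [10; 11, 17, 1, 3, 4, 2].

[10; 11, 17, 1, 3, 4, 2]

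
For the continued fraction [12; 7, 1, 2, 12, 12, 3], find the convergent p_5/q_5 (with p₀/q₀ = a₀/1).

Using pₖ = aₖpₖ₋₁ + pₖ₋₂, qₖ = aₖqₖ₋₁ + qₖ₋₂ (with p₋₁=1, p₋₂=0, q₋₁=0, q₋₂=1):
  k=0: a=12, p=12, q=1
  k=1: a=7, p=85, q=7
  k=2: a=1, p=97, q=8
  k=3: a=2, p=279, q=23
  k=4: a=12, p=3445, q=284
  k=5: a=12, p=41619, q=3431

41619/3431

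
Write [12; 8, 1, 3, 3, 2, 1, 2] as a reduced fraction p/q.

12320/1017

Using pₖ = aₖpₖ₋₁ + pₖ₋₂ and qₖ = aₖqₖ₋₁ + qₖ₋₂:
  k=0: a=12, p=12, q=1
  k=1: a=8, p=97, q=8
  k=2: a=1, p=109, q=9
  k=3: a=3, p=424, q=35
  k=4: a=3, p=1381, q=114
  k=5: a=2, p=3186, q=263
  k=6: a=1, p=4567, q=377
  k=7: a=2, p=12320, q=1017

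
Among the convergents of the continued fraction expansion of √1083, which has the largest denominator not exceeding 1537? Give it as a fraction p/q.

23859/725

√1083 = [32; 1, 9, 1, 64, …] (period length 4).
Convergents:
  p_0/q_0 = 32/1
  p_1/q_1 = 33/1
  p_2/q_2 = 329/10
  p_3/q_3 = 362/11
  p_4/q_4 = 23497/714
  p_5/q_5 = 23859/725
  p_6/q_6 = 238228/7239
q_5 = 725 ≤ 1537 < 7239 = q_6, so the answer is 23859/725.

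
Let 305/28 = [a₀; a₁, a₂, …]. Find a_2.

8

305 = 10·28 + 25   →  a_0 = 10
28 = 1·25 + 3   →  a_1 = 1
25 = 8·3 + 1   →  a_2 = 8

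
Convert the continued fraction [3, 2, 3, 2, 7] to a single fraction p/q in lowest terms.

409/119

Fold from the inside: start with 7/1.
  2 + 1/7 = 15/7
  3 + 7/15 = 52/15
  2 + 15/52 = 119/52
  3 + 52/119 = 409/119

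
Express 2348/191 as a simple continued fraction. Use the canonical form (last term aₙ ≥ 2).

[12; 3, 2, 2, 3, 3]

2348 = 12·191 + 56
191 = 3·56 + 23
56 = 2·23 + 10
23 = 2·10 + 3
10 = 3·3 + 1
3 = 3·1 + 0  (stop)
So 2348/191 = [12; 3, 2, 2, 3, 3].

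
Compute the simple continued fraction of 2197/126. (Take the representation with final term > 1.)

2197 = 17×126 + 55
126 = 2×55 + 16
55 = 3×16 + 7
16 = 2×7 + 2
7 = 3×2 + 1
2 = 2×1 + 0  (stop)
So 2197/126 = [17; 2, 3, 2, 3, 2].

[17; 2, 3, 2, 3, 2]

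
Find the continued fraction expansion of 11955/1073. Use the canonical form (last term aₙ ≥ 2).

11955 = 11*1073 + 152
1073 = 7*152 + 9
152 = 16*9 + 8
9 = 1*8 + 1
8 = 8*1 + 0  (stop)
So 11955/1073 = [11; 7, 16, 1, 8].

[11; 7, 16, 1, 8]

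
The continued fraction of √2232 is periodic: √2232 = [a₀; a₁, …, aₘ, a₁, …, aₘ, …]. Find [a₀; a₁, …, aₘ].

[47; 4, 10, 4, 94]

a₀ = ⌊√2232⌋ = 47.
With m₀=0, d₀=1 and mₖ₊₁ = dₖaₖ − mₖ, dₖ₊₁ = (n − mₖ₊₁²)/dₖ, aₖ₊₁ = ⌊(a₀+mₖ₊₁)/dₖ₊₁⌋:
  k=1: m=47, d=23, a=4
  k=2: m=45, d=9, a=10
  k=3: m=45, d=23, a=4
  k=4: m=47, d=1, a=94
d=1 and a=2a₀=94 at k=4, so the next step gives (m, d) = (47, 23) again — its k=1 value — and the period has length 4.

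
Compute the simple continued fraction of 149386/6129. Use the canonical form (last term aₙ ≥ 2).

149386 = 24×6129 + 2290
6129 = 2×2290 + 1549
2290 = 1×1549 + 741
1549 = 2×741 + 67
741 = 11×67 + 4
67 = 16×4 + 3
4 = 1×3 + 1
3 = 3×1 + 0  (stop)
So 149386/6129 = [24; 2, 1, 2, 11, 16, 1, 3].

[24; 2, 1, 2, 11, 16, 1, 3]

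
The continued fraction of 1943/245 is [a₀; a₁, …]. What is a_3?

1943 = 7·245 + 228   →  a_0 = 7
245 = 1·228 + 17   →  a_1 = 1
228 = 13·17 + 7   →  a_2 = 13
17 = 2·7 + 3   →  a_3 = 2

2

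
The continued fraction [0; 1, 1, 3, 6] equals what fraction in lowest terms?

Fold from the inside: start with 6/1.
  3 + 1/6 = 19/6
  1 + 6/19 = 25/19
  1 + 19/25 = 44/25
  0 + 25/44 = 25/44

25/44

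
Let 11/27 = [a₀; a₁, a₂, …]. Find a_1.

2

11 = 0·27 + 11   →  a_0 = 0
27 = 2·11 + 5   →  a_1 = 2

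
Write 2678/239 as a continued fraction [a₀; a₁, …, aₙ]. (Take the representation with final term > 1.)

2678 = 11·239 + 49
239 = 4·49 + 43
49 = 1·43 + 6
43 = 7·6 + 1
6 = 6·1 + 0  (stop)
So 2678/239 = [11; 4, 1, 7, 6].

[11; 4, 1, 7, 6]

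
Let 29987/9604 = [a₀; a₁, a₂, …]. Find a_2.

29987 = 3·9604 + 1175   →  a_0 = 3
9604 = 8·1175 + 204   →  a_1 = 8
1175 = 5·204 + 155   →  a_2 = 5

5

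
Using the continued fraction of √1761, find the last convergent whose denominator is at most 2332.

97483/2323

√1761 = [41; 1, 26, 1, 82, …] (period length 4).
Convergents:
  p_0/q_0 = 41/1
  p_1/q_1 = 42/1
  p_2/q_2 = 1133/27
  p_3/q_3 = 1175/28
  p_4/q_4 = 97483/2323
  p_5/q_5 = 98658/2351
q_4 = 2323 ≤ 2332 < 2351 = q_5, so the answer is 97483/2323.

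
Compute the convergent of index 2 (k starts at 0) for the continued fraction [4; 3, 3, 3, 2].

43/10

Using pₖ = aₖpₖ₋₁ + pₖ₋₂, qₖ = aₖqₖ₋₁ + qₖ₋₂ (with p₋₁=1, p₋₂=0, q₋₁=0, q₋₂=1):
  k=0: a=4, p=4, q=1
  k=1: a=3, p=13, q=3
  k=2: a=3, p=43, q=10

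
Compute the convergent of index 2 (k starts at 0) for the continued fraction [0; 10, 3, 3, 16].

Using pₖ = aₖpₖ₋₁ + pₖ₋₂, qₖ = aₖqₖ₋₁ + qₖ₋₂ (with p₋₁=1, p₋₂=0, q₋₁=0, q₋₂=1):
  k=0: a=0, p=0, q=1
  k=1: a=10, p=1, q=10
  k=2: a=3, p=3, q=31

3/31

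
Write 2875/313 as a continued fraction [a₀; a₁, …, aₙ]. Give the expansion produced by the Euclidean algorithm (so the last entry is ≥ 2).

[9; 5, 2, 1, 1, 11]

2875 = 9·313 + 58
313 = 5·58 + 23
58 = 2·23 + 12
23 = 1·12 + 11
12 = 1·11 + 1
11 = 11·1 + 0  (stop)
So 2875/313 = [9; 5, 2, 1, 1, 11].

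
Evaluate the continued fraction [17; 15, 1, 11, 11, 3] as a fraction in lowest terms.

Using pₖ = aₖpₖ₋₁ + pₖ₋₂ and qₖ = aₖqₖ₋₁ + qₖ₋₂:
  k=0: a=17, p=17, q=1
  k=1: a=15, p=256, q=15
  k=2: a=1, p=273, q=16
  k=3: a=11, p=3259, q=191
  k=4: a=11, p=36122, q=2117
  k=5: a=3, p=111625, q=6542

111625/6542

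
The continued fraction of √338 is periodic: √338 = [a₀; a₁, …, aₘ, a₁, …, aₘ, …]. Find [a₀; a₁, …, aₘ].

[18; 2, 1, 1, 2, 36]

a₀ = ⌊√338⌋ = 18.
With m₀=0, d₀=1 and mₖ₊₁ = dₖaₖ − mₖ, dₖ₊₁ = (n − mₖ₊₁²)/dₖ, aₖ₊₁ = ⌊(a₀+mₖ₊₁)/dₖ₊₁⌋:
  k=1: m=18, d=14, a=2
  k=2: m=10, d=17, a=1
  k=3: m=7, d=17, a=1
  k=4: m=10, d=14, a=2
  k=5: m=18, d=1, a=36
d=1 and a=2a₀=36 at k=5, so the next step gives (m, d) = (18, 14) again — its k=1 value — and the period has length 5.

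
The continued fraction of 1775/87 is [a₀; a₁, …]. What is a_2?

2

1775 = 20·87 + 35   →  a_0 = 20
87 = 2·35 + 17   →  a_1 = 2
35 = 2·17 + 1   →  a_2 = 2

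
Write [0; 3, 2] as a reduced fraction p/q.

Using pₖ = aₖpₖ₋₁ + pₖ₋₂ and qₖ = aₖqₖ₋₁ + qₖ₋₂:
  k=0: a=0, p=0, q=1
  k=1: a=3, p=1, q=3
  k=2: a=2, p=2, q=7

2/7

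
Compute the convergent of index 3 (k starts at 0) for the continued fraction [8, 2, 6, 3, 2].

347/41

Using pₖ = aₖpₖ₋₁ + pₖ₋₂, qₖ = aₖqₖ₋₁ + qₖ₋₂ (with p₋₁=1, p₋₂=0, q₋₁=0, q₋₂=1):
  k=0: a=8, p=8, q=1
  k=1: a=2, p=17, q=2
  k=2: a=6, p=110, q=13
  k=3: a=3, p=347, q=41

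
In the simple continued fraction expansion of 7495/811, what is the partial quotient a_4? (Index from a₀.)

7495 = 9·811 + 196   →  a_0 = 9
811 = 4·196 + 27   →  a_1 = 4
196 = 7·27 + 7   →  a_2 = 7
27 = 3·7 + 6   →  a_3 = 3
7 = 1·6 + 1   →  a_4 = 1

1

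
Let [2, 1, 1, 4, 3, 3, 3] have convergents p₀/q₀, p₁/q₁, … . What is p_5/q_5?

245/96

Using pₖ = aₖpₖ₋₁ + pₖ₋₂, qₖ = aₖqₖ₋₁ + qₖ₋₂ (with p₋₁=1, p₋₂=0, q₋₁=0, q₋₂=1):
  k=0: a=2, p=2, q=1
  k=1: a=1, p=3, q=1
  k=2: a=1, p=5, q=2
  k=3: a=4, p=23, q=9
  k=4: a=3, p=74, q=29
  k=5: a=3, p=245, q=96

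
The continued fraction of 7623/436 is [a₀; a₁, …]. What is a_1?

2

7623 = 17·436 + 211   →  a_0 = 17
436 = 2·211 + 14   →  a_1 = 2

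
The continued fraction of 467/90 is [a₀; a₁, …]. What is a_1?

5

467 = 5·90 + 17   →  a_0 = 5
90 = 5·17 + 5   →  a_1 = 5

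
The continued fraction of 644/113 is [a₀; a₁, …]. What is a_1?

1

644 = 5·113 + 79   →  a_0 = 5
113 = 1·79 + 34   →  a_1 = 1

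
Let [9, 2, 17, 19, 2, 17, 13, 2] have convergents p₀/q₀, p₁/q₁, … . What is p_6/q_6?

2965143/312589

Using pₖ = aₖpₖ₋₁ + pₖ₋₂, qₖ = aₖqₖ₋₁ + qₖ₋₂ (with p₋₁=1, p₋₂=0, q₋₁=0, q₋₂=1):
  k=0: a=9, p=9, q=1
  k=1: a=2, p=19, q=2
  k=2: a=17, p=332, q=35
  k=3: a=19, p=6327, q=667
  k=4: a=2, p=12986, q=1369
  k=5: a=17, p=227089, q=23940
  k=6: a=13, p=2965143, q=312589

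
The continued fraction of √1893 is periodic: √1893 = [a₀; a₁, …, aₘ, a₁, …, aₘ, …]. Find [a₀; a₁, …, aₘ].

[43; 1, 1, 28, 1, 1, 86]

a₀ = ⌊√1893⌋ = 43.
With m₀=0, d₀=1 and mₖ₊₁ = dₖaₖ − mₖ, dₖ₊₁ = (n − mₖ₊₁²)/dₖ, aₖ₊₁ = ⌊(a₀+mₖ₊₁)/dₖ₊₁⌋:
  k=1: m=43, d=44, a=1
  k=2: m=1, d=43, a=1
  k=3: m=42, d=3, a=28
  k=4: m=42, d=43, a=1
  k=5: m=1, d=44, a=1
  k=6: m=43, d=1, a=86
d=1 and a=2a₀=86 at k=6, so the next step gives (m, d) = (43, 44) again — its k=1 value — and the period has length 6.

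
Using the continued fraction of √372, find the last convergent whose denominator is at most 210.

√372 = [19; 3, 2, 12, 2, 3, 38, …] (period length 6).
Convergents:
  p_0/q_0 = 19/1
  p_1/q_1 = 58/3
  p_2/q_2 = 135/7
  p_3/q_3 = 1678/87
  p_4/q_4 = 3491/181
  p_5/q_5 = 12151/630
q_4 = 181 ≤ 210 < 630 = q_5, so the answer is 3491/181.

3491/181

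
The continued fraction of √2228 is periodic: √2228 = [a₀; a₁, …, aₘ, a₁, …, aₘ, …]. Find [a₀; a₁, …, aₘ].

a₀ = ⌊√2228⌋ = 47.

[47; 4, 1, 22, 1, 4, 94]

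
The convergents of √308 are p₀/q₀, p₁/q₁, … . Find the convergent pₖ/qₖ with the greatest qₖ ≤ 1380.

12478/711

√308 = [17; 1, 1, 4, 1, 1, 34, …] (period length 6).
Convergents:
  p_0/q_0 = 17/1
  p_1/q_1 = 18/1
  p_2/q_2 = 35/2
  p_3/q_3 = 158/9
  p_4/q_4 = 193/11
  p_5/q_5 = 351/20
  p_6/q_6 = 12127/691
  p_7/q_7 = 12478/711
  p_8/q_8 = 24605/1402
q_7 = 711 ≤ 1380 < 1402 = q_8, so the answer is 12478/711.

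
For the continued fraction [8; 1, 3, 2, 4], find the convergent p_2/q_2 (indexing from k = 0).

35/4

Using pₖ = aₖpₖ₋₁ + pₖ₋₂, qₖ = aₖqₖ₋₁ + qₖ₋₂ (with p₋₁=1, p₋₂=0, q₋₁=0, q₋₂=1):
  k=0: a=8, p=8, q=1
  k=1: a=1, p=9, q=1
  k=2: a=3, p=35, q=4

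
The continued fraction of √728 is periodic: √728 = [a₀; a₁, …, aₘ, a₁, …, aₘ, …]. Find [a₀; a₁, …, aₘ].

[26; 1, 52]

a₀ = ⌊√728⌋ = 26.
With m₀=0, d₀=1 and mₖ₊₁ = dₖaₖ − mₖ, dₖ₊₁ = (n − mₖ₊₁²)/dₖ, aₖ₊₁ = ⌊(a₀+mₖ₊₁)/dₖ₊₁⌋:
  k=1: m=26, d=52, a=1
  k=2: m=26, d=1, a=52
d=1 and a=2a₀=52 at k=2, so the next step gives (m, d) = (26, 52) again — its k=1 value — and the period has length 2.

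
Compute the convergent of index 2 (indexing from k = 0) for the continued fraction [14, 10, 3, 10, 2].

437/31

Using pₖ = aₖpₖ₋₁ + pₖ₋₂, qₖ = aₖqₖ₋₁ + qₖ₋₂ (with p₋₁=1, p₋₂=0, q₋₁=0, q₋₂=1):
  k=0: a=14, p=14, q=1
  k=1: a=10, p=141, q=10
  k=2: a=3, p=437, q=31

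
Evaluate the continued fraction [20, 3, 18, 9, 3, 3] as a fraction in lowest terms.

104584/5145

Using pₖ = aₖpₖ₋₁ + pₖ₋₂ and qₖ = aₖqₖ₋₁ + qₖ₋₂:
  k=0: a=20, p=20, q=1
  k=1: a=3, p=61, q=3
  k=2: a=18, p=1118, q=55
  k=3: a=9, p=10123, q=498
  k=4: a=3, p=31487, q=1549
  k=5: a=3, p=104584, q=5145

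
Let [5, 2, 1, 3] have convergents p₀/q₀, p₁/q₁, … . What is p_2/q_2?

Using pₖ = aₖpₖ₋₁ + pₖ₋₂, qₖ = aₖqₖ₋₁ + qₖ₋₂ (with p₋₁=1, p₋₂=0, q₋₁=0, q₋₂=1):
  k=0: a=5, p=5, q=1
  k=1: a=2, p=11, q=2
  k=2: a=1, p=16, q=3

16/3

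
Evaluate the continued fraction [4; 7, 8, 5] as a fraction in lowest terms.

1209/292

Using pₖ = aₖpₖ₋₁ + pₖ₋₂ and qₖ = aₖqₖ₋₁ + qₖ₋₂:
  k=0: a=4, p=4, q=1
  k=1: a=7, p=29, q=7
  k=2: a=8, p=236, q=57
  k=3: a=5, p=1209, q=292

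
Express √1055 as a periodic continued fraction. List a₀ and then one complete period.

a₀ = ⌊√1055⌋ = 32.

[32; 2, 12, 2, 64]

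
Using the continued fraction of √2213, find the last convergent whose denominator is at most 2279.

51982/1105

√2213 = [47; 23, 1, 1, 23, 94, …] (period length 5).
Convergents:
  p_0/q_0 = 47/1
  p_1/q_1 = 1082/23
  p_2/q_2 = 1129/24
  p_3/q_3 = 2211/47
  p_4/q_4 = 51982/1105
  p_5/q_5 = 4888519/103917
q_4 = 1105 ≤ 2279 < 103917 = q_5, so the answer is 51982/1105.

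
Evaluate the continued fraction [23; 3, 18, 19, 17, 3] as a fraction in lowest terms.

1275093/54661

Using pₖ = aₖpₖ₋₁ + pₖ₋₂ and qₖ = aₖqₖ₋₁ + qₖ₋₂:
  k=0: a=23, p=23, q=1
  k=1: a=3, p=70, q=3
  k=2: a=18, p=1283, q=55
  k=3: a=19, p=24447, q=1048
  k=4: a=17, p=416882, q=17871
  k=5: a=3, p=1275093, q=54661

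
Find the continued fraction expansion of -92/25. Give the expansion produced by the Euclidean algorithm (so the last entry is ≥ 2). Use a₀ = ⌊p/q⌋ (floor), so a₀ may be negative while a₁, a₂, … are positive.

-92 = -4*25 + 8
25 = 3*8 + 1
8 = 8*1 + 0  (stop)
So -92/25 = [-4; 3, 8].

[-4; 3, 8]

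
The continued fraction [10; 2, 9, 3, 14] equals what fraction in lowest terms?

8851/845

Using pₖ = aₖpₖ₋₁ + pₖ₋₂ and qₖ = aₖqₖ₋₁ + qₖ₋₂:
  k=0: a=10, p=10, q=1
  k=1: a=2, p=21, q=2
  k=2: a=9, p=199, q=19
  k=3: a=3, p=618, q=59
  k=4: a=14, p=8851, q=845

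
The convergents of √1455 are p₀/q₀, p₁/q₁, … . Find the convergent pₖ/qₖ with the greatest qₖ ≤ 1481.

23764/623

√1455 = [38; 6, 1, 11, 1, 6, 76, …] (period length 6).
Convergents:
  p_0/q_0 = 38/1
  p_1/q_1 = 229/6
  p_2/q_2 = 267/7
  p_3/q_3 = 3166/83
  p_4/q_4 = 3433/90
  p_5/q_5 = 23764/623
  p_6/q_6 = 1809497/47438
q_5 = 623 ≤ 1481 < 47438 = q_6, so the answer is 23764/623.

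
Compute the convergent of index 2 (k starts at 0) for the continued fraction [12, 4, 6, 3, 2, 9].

306/25

Using pₖ = aₖpₖ₋₁ + pₖ₋₂, qₖ = aₖqₖ₋₁ + qₖ₋₂ (with p₋₁=1, p₋₂=0, q₋₁=0, q₋₂=1):
  k=0: a=12, p=12, q=1
  k=1: a=4, p=49, q=4
  k=2: a=6, p=306, q=25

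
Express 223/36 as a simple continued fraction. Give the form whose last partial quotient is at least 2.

223 = 6×36 + 7
36 = 5×7 + 1
7 = 7×1 + 0  (stop)
So 223/36 = [6; 5, 7].

[6; 5, 7]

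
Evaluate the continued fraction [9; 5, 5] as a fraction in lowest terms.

Using pₖ = aₖpₖ₋₁ + pₖ₋₂ and qₖ = aₖqₖ₋₁ + qₖ₋₂:
  k=0: a=9, p=9, q=1
  k=1: a=5, p=46, q=5
  k=2: a=5, p=239, q=26

239/26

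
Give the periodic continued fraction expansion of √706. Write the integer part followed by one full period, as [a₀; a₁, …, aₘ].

[26; 1, 1, 3, 26, 3, 1, 1, 52]

a₀ = ⌊√706⌋ = 26.
With m₀=0, d₀=1 and mₖ₊₁ = dₖaₖ − mₖ, dₖ₊₁ = (n − mₖ₊₁²)/dₖ, aₖ₊₁ = ⌊(a₀+mₖ₊₁)/dₖ₊₁⌋:
  k=1: m=26, d=30, a=1
  k=2: m=4, d=23, a=1
  k=3: m=19, d=15, a=3
  k=4: m=26, d=2, a=26
  k=5: m=26, d=15, a=3
  k=6: m=19, d=23, a=1
  k=7: m=4, d=30, a=1
  k=8: m=26, d=1, a=52
d=1 and a=2a₀=52 at k=8, so the next step gives (m, d) = (26, 30) again — its k=1 value — and the period has length 8.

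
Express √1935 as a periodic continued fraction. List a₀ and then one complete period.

[43; 1, 86]

a₀ = ⌊√1935⌋ = 43.
With m₀=0, d₀=1 and mₖ₊₁ = dₖaₖ − mₖ, dₖ₊₁ = (n − mₖ₊₁²)/dₖ, aₖ₊₁ = ⌊(a₀+mₖ₊₁)/dₖ₊₁⌋:
  k=1: m=43, d=86, a=1
  k=2: m=43, d=1, a=86
d=1 and a=2a₀=86 at k=2, so the next step gives (m, d) = (43, 86) again — its k=1 value — and the period has length 2.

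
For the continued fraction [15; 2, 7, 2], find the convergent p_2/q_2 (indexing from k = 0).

Using pₖ = aₖpₖ₋₁ + pₖ₋₂, qₖ = aₖqₖ₋₁ + qₖ₋₂ (with p₋₁=1, p₋₂=0, q₋₁=0, q₋₂=1):
  k=0: a=15, p=15, q=1
  k=1: a=2, p=31, q=2
  k=2: a=7, p=232, q=15

232/15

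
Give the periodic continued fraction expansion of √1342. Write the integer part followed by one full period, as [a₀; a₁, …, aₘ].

[36; 1, 1, 1, 2, 1, 1, 1, 72]

a₀ = ⌊√1342⌋ = 36.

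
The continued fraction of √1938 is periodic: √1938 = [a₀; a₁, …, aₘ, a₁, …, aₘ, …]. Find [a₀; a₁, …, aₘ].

a₀ = ⌊√1938⌋ = 44.
With m₀=0, d₀=1 and mₖ₊₁ = dₖaₖ − mₖ, dₖ₊₁ = (n − mₖ₊₁²)/dₖ, aₖ₊₁ = ⌊(a₀+mₖ₊₁)/dₖ₊₁⌋:
  k=1: m=44, d=2, a=44
  k=2: m=44, d=1, a=88
d=1 and a=2a₀=88 at k=2, so the next step gives (m, d) = (44, 2) again — its k=1 value — and the period has length 2.

[44; 44, 88]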